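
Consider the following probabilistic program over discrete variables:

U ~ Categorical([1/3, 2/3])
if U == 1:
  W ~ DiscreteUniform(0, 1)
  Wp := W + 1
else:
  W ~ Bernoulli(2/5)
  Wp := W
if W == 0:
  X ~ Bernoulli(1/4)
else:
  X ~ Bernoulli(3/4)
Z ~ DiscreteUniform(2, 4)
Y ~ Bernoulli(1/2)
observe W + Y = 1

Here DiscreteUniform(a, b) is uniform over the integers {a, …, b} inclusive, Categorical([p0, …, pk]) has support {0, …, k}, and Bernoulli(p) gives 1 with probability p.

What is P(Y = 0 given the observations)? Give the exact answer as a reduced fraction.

P(Y = 0 | obs) = 7/15

Enumerate traces; 24 have nonzero weight after conditioning:
  (U=0, W=0, X=0, Z=2, Y=1) weight 1/40
  (U=0, W=0, X=0, Z=3, Y=1) weight 1/40
  (U=0, W=0, X=0, Z=4, Y=1) weight 1/40
  (U=0, W=0, X=1, Z=2, Y=1) weight 1/120
  (U=0, W=0, X=1, Z=3, Y=1) weight 1/120
  (U=0, W=0, X=1, Z=4, Y=1) weight 1/120
  (U=0, W=1, X=0, Z=2, Y=0) weight 1/180
  (U=0, W=1, X=0, Z=3, Y=0) weight 1/180
  … 16 more
Group by Y:
  weight(Y=0) = 7/30
  weight(Y=1) = 4/15
Total weight = 7/30 + 4/15 = 1/2
P(Y=0 | obs) = 7/30 / 1/2 = 7/15
P(Y=1 | obs) = 4/15 / 1/2 = 8/15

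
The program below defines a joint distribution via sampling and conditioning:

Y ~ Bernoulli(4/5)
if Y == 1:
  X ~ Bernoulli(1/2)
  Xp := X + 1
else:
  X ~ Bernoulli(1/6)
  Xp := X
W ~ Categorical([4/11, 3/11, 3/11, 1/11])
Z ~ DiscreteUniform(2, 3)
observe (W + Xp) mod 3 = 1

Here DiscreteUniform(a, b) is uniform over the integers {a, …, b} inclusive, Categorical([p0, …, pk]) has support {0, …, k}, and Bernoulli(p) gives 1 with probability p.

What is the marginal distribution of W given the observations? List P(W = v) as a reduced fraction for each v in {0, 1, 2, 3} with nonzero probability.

P(W=0) = 13/29, P(W=1) = 15/116, P(W=2) = 9/29, P(W=3) = 13/116

Enumerate traces; 12 have nonzero weight after conditioning:
  (Y=0, X=0, W=1, Z=2) weight 1/44
  (Y=0, X=0, W=1, Z=3) weight 1/44
  (Y=0, X=1, W=0, Z=2) weight 1/165
  (Y=0, X=1, W=0, Z=3) weight 1/165
  (Y=0, X=1, W=3, Z=2) weight 1/660
  (Y=0, X=1, W=3, Z=3) weight 1/660
  (Y=1, X=0, W=0, Z=2) weight 4/55
  (Y=1, X=0, W=0, Z=3) weight 4/55
  (Y=1, X=1, W=2, Z=2) weight 3/55
  … 3 more
Group by W:
  weight(W=0) = 26/165
  weight(W=1) = 1/22
  weight(W=2) = 6/55
  weight(W=3) = 13/330
Total weight = 26/165 + 1/22 + 6/55 + 13/330 = 58/165
P(W=0 | obs) = 26/165 / 58/165 = 13/29
P(W=1 | obs) = 1/22 / 58/165 = 15/116
P(W=2 | obs) = 6/55 / 58/165 = 9/29
P(W=3 | obs) = 13/330 / 58/165 = 13/116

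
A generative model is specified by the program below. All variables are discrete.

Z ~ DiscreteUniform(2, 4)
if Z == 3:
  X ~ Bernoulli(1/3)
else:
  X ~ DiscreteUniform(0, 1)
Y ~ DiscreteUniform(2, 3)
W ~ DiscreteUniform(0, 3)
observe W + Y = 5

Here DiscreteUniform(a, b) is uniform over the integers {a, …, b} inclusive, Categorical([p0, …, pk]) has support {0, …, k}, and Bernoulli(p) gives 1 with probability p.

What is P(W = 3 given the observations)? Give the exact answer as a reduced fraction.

P(W = 3 | obs) = 1/2

Enumerate traces; 12 have nonzero weight after conditioning:
  (Z=2, X=0, Y=2, W=3) weight 1/48
  (Z=2, X=0, Y=3, W=2) weight 1/48
  (Z=2, X=1, Y=2, W=3) weight 1/48
  (Z=2, X=1, Y=3, W=2) weight 1/48
  (Z=3, X=0, Y=2, W=3) weight 1/36
  (Z=3, X=0, Y=3, W=2) weight 1/36
  (Z=3, X=1, Y=2, W=3) weight 1/72
  (Z=3, X=1, Y=3, W=2) weight 1/72
  … 4 more
Group by W:
  weight(W=2) = 1/8
  weight(W=3) = 1/8
Total weight = 1/8 + 1/8 = 1/4
P(W=2 | obs) = 1/8 / 1/4 = 1/2
P(W=3 | obs) = 1/8 / 1/4 = 1/2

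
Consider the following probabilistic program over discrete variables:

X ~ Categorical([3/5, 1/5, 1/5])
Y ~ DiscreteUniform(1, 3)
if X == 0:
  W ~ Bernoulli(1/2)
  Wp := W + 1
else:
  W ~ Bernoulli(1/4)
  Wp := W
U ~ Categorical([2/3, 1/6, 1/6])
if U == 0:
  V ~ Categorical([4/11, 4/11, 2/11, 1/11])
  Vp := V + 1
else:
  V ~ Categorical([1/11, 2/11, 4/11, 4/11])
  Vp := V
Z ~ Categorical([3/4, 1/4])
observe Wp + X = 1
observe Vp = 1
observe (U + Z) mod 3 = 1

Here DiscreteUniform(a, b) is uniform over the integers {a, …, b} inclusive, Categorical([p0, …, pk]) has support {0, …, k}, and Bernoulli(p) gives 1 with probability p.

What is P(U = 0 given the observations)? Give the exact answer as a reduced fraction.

Enumerate traces; 12 have nonzero weight after conditioning:
  (X=0, Y=1, W=0, U=0, V=0, Z=1) weight 1/165
  (X=0, Y=1, W=0, U=1, V=1, Z=0) weight 1/440
  (X=0, Y=2, W=0, U=0, V=0, Z=1) weight 1/165
  (X=0, Y=2, W=0, U=1, V=1, Z=0) weight 1/440
  (X=0, Y=3, W=0, U=0, V=0, Z=1) weight 1/165
  (X=0, Y=3, W=0, U=1, V=1, Z=0) weight 1/440
  (X=1, Y=1, W=0, U=0, V=0, Z=1) weight 1/330
  (X=1, Y=1, W=0, U=1, V=1, Z=0) weight 1/880
  … 4 more
Group by U:
  weight(U=0) = 3/110
  weight(U=1) = 9/880
Total weight = 3/110 + 9/880 = 3/80
P(U=0 | obs) = 3/110 / 3/80 = 8/11
P(U=1 | obs) = 9/880 / 3/80 = 3/11

P(U = 0 | obs) = 8/11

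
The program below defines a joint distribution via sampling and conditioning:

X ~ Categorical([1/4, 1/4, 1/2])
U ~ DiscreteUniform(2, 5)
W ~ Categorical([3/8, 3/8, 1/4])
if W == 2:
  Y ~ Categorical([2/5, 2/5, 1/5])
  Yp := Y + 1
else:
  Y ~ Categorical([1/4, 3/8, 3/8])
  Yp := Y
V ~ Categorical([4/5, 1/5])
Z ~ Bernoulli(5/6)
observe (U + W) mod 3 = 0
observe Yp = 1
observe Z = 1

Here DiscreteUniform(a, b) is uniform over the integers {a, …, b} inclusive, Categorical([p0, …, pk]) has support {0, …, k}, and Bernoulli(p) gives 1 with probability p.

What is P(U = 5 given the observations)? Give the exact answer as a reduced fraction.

Enumerate traces; 24 have nonzero weight after conditioning:
  (X=0, U=2, W=1, Y=1, V=0, Z=1) weight 3/512
  (X=0, U=2, W=1, Y=1, V=1, Z=1) weight 3/2048
  (X=0, U=3, W=0, Y=1, V=0, Z=1) weight 3/512
  (X=0, U=3, W=0, Y=1, V=1, Z=1) weight 3/2048
  (X=0, U=4, W=2, Y=0, V=0, Z=1) weight 1/240
  (X=0, U=4, W=2, Y=0, V=1, Z=1) weight 1/960
  (X=0, U=5, W=1, Y=1, V=0, Z=1) weight 3/512
  (X=0, U=5, W=1, Y=1, V=1, Z=1) weight 3/2048
  … 16 more
Group by U:
  weight(U=2) = 15/512
  weight(U=3) = 15/512
  weight(U=4) = 1/48
  weight(U=5) = 15/512
Total weight = 15/512 + 15/512 + 1/48 + 15/512 = 167/1536
P(U=2 | obs) = 15/512 / 167/1536 = 45/167
P(U=3 | obs) = 15/512 / 167/1536 = 45/167
P(U=4 | obs) = 1/48 / 167/1536 = 32/167
P(U=5 | obs) = 15/512 / 167/1536 = 45/167

P(U = 5 | obs) = 45/167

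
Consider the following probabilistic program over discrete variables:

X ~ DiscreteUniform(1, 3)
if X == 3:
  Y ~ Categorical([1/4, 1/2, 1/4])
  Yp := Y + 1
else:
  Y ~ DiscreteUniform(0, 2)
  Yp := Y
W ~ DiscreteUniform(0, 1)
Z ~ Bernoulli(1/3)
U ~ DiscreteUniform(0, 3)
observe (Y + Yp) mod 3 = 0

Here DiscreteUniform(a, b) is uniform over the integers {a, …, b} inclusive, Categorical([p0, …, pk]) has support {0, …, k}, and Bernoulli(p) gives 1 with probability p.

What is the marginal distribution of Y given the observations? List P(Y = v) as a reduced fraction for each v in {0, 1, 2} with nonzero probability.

Enumerate traces; 48 have nonzero weight after conditioning:
  (X=1, Y=0, W=0, Z=0, U=0) weight 1/108
  (X=1, Y=0, W=0, Z=0, U=1) weight 1/108
  (X=1, Y=0, W=0, Z=0, U=2) weight 1/108
  (X=1, Y=0, W=0, Z=0, U=3) weight 1/108
  (X=1, Y=0, W=0, Z=1, U=0) weight 1/216
  (X=1, Y=0, W=0, Z=1, U=1) weight 1/216
  (X=1, Y=0, W=0, Z=1, U=2) weight 1/216
  (X=1, Y=0, W=0, Z=1, U=3) weight 1/216
  (X=3, Y=1, W=0, Z=0, U=0) weight 1/72
  … 39 more
Group by Y:
  weight(Y=0) = 2/9
  weight(Y=1) = 1/6
Total weight = 2/9 + 1/6 = 7/18
P(Y=0 | obs) = 2/9 / 7/18 = 4/7
P(Y=1 | obs) = 1/6 / 7/18 = 3/7

P(Y=0) = 4/7, P(Y=1) = 3/7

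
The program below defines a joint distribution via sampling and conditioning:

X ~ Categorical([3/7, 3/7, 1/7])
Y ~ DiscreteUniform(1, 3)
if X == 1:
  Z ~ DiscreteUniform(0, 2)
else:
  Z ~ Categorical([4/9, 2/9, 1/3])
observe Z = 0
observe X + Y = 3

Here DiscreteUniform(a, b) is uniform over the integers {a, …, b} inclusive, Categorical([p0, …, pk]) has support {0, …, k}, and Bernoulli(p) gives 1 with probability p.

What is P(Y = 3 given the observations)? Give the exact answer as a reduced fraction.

Enumerate traces; 3 have nonzero weight after conditioning:
  (X=0, Y=3, Z=0) weight 4/63
  (X=1, Y=2, Z=0) weight 1/21
  (X=2, Y=1, Z=0) weight 4/189
Group by Y:
  weight(Y=1) = 4/189
  weight(Y=2) = 1/21
  weight(Y=3) = 4/63
Total weight = 4/189 + 1/21 + 4/63 = 25/189
P(Y=1 | obs) = 4/189 / 25/189 = 4/25
P(Y=2 | obs) = 1/21 / 25/189 = 9/25
P(Y=3 | obs) = 4/63 / 25/189 = 12/25

P(Y = 3 | obs) = 12/25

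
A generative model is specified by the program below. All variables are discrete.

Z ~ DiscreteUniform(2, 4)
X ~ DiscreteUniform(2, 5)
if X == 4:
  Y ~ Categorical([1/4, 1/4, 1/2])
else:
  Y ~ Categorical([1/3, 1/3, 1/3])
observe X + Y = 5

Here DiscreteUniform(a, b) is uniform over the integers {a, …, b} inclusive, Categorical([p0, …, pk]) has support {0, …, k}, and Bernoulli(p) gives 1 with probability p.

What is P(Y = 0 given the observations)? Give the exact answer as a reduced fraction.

P(Y = 0 | obs) = 4/11

Enumerate traces; 9 have nonzero weight after conditioning:
  (Z=2, X=3, Y=2) weight 1/36
  (Z=2, X=4, Y=1) weight 1/48
  (Z=2, X=5, Y=0) weight 1/36
  (Z=3, X=3, Y=2) weight 1/36
  (Z=3, X=4, Y=1) weight 1/48
  (Z=3, X=5, Y=0) weight 1/36
  (Z=4, X=3, Y=2) weight 1/36
  (Z=4, X=4, Y=1) weight 1/48
  … 1 more
Group by Y:
  weight(Y=0) = 1/12
  weight(Y=1) = 1/16
  weight(Y=2) = 1/12
Total weight = 1/12 + 1/16 + 1/12 = 11/48
P(Y=0 | obs) = 1/12 / 11/48 = 4/11
P(Y=1 | obs) = 1/16 / 11/48 = 3/11
P(Y=2 | obs) = 1/12 / 11/48 = 4/11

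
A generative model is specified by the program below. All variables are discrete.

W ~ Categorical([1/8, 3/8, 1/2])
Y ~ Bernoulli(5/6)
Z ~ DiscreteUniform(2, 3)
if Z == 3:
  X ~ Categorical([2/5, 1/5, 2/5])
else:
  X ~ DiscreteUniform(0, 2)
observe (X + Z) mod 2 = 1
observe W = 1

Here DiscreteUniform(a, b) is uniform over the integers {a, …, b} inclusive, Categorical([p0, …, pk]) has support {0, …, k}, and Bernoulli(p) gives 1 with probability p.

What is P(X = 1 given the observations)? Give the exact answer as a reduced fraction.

P(X = 1 | obs) = 5/17

Enumerate traces; 6 have nonzero weight after conditioning:
  (W=1, Y=0, Z=2, X=1) weight 1/96
  (W=1, Y=0, Z=3, X=0) weight 1/80
  (W=1, Y=0, Z=3, X=2) weight 1/80
  (W=1, Y=1, Z=2, X=1) weight 5/96
  (W=1, Y=1, Z=3, X=0) weight 1/16
  (W=1, Y=1, Z=3, X=2) weight 1/16
Group by X:
  weight(X=0) = 3/40
  weight(X=1) = 1/16
  weight(X=2) = 3/40
Total weight = 3/40 + 1/16 + 3/40 = 17/80
P(X=0 | obs) = 3/40 / 17/80 = 6/17
P(X=1 | obs) = 1/16 / 17/80 = 5/17
P(X=2 | obs) = 3/40 / 17/80 = 6/17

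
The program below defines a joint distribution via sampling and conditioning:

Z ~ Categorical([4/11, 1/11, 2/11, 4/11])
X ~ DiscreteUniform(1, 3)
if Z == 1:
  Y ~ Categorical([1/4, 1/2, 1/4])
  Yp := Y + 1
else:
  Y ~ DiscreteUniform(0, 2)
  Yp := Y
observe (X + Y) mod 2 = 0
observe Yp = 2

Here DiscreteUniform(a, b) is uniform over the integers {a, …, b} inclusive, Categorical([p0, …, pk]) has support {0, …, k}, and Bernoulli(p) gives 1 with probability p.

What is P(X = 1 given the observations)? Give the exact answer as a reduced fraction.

Enumerate traces; 5 have nonzero weight after conditioning:
  (Z=0, X=2, Y=2) weight 4/99
  (Z=1, X=1, Y=1) weight 1/66
  (Z=1, X=3, Y=1) weight 1/66
  (Z=2, X=2, Y=2) weight 2/99
  (Z=3, X=2, Y=2) weight 4/99
Group by X:
  weight(X=1) = 1/66
  weight(X=2) = 10/99
  weight(X=3) = 1/66
Total weight = 1/66 + 10/99 + 1/66 = 13/99
P(X=1 | obs) = 1/66 / 13/99 = 3/26
P(X=2 | obs) = 10/99 / 13/99 = 10/13
P(X=3 | obs) = 1/66 / 13/99 = 3/26

P(X = 1 | obs) = 3/26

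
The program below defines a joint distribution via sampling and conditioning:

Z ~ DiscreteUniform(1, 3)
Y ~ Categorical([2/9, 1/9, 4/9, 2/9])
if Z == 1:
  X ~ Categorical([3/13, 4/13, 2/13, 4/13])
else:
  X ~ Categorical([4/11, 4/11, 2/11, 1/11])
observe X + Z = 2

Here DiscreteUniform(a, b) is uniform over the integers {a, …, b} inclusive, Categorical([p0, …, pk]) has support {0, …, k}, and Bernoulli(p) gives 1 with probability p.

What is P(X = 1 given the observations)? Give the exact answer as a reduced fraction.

P(X = 1 | obs) = 11/24

Enumerate traces; 8 have nonzero weight after conditioning:
  (Z=1, Y=0, X=1) weight 8/351
  (Z=1, Y=1, X=1) weight 4/351
  (Z=1, Y=2, X=1) weight 16/351
  (Z=1, Y=3, X=1) weight 8/351
  (Z=2, Y=0, X=0) weight 8/297
  (Z=2, Y=1, X=0) weight 4/297
  (Z=2, Y=2, X=0) weight 16/297
  (Z=2, Y=3, X=0) weight 8/297
Group by X:
  weight(X=0) = 4/33
  weight(X=1) = 4/39
Total weight = 4/33 + 4/39 = 32/143
P(X=0 | obs) = 4/33 / 32/143 = 13/24
P(X=1 | obs) = 4/39 / 32/143 = 11/24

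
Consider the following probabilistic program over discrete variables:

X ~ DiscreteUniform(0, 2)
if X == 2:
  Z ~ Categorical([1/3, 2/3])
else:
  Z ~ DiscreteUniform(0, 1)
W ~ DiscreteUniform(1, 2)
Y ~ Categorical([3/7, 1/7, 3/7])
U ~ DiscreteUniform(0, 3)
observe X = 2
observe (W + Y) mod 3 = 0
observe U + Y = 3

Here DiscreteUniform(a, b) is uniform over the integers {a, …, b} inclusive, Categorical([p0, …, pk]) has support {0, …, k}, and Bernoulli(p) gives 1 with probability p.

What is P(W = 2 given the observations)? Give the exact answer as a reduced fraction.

P(W = 2 | obs) = 1/4

Enumerate traces; 4 have nonzero weight after conditioning:
  (X=2, Z=0, W=1, Y=2, U=1) weight 1/168
  (X=2, Z=0, W=2, Y=1, U=2) weight 1/504
  (X=2, Z=1, W=1, Y=2, U=1) weight 1/84
  (X=2, Z=1, W=2, Y=1, U=2) weight 1/252
Group by W:
  weight(W=1) = 1/56
  weight(W=2) = 1/168
Total weight = 1/56 + 1/168 = 1/42
P(W=1 | obs) = 1/56 / 1/42 = 3/4
P(W=2 | obs) = 1/168 / 1/42 = 1/4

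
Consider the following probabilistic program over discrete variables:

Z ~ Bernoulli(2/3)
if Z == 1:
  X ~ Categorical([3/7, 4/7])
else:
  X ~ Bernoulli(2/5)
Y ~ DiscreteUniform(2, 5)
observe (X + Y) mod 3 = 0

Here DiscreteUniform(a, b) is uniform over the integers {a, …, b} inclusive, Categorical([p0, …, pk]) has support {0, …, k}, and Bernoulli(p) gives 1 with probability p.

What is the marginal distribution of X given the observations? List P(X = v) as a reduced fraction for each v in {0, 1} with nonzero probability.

Enumerate traces; 6 have nonzero weight after conditioning:
  (Z=0, X=0, Y=3) weight 1/20
  (Z=0, X=1, Y=2) weight 1/30
  (Z=0, X=1, Y=5) weight 1/30
  (Z=1, X=0, Y=3) weight 1/14
  (Z=1, X=1, Y=2) weight 2/21
  (Z=1, X=1, Y=5) weight 2/21
Group by X:
  weight(X=0) = 17/140
  weight(X=1) = 9/35
Total weight = 17/140 + 9/35 = 53/140
P(X=0 | obs) = 17/140 / 53/140 = 17/53
P(X=1 | obs) = 9/35 / 53/140 = 36/53

P(X=0) = 17/53, P(X=1) = 36/53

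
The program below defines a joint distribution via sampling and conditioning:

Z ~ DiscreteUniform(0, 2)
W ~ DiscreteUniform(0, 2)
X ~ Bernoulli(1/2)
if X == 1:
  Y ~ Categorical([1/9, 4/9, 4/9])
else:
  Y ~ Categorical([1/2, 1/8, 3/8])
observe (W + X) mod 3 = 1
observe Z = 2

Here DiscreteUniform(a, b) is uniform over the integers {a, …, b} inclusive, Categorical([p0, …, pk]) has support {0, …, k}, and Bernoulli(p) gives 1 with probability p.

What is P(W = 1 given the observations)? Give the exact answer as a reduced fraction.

P(W = 1 | obs) = 1/2

Enumerate traces; 6 have nonzero weight after conditioning:
  (Z=2, W=0, X=1, Y=0) weight 1/162
  (Z=2, W=0, X=1, Y=1) weight 2/81
  (Z=2, W=0, X=1, Y=2) weight 2/81
  (Z=2, W=1, X=0, Y=0) weight 1/36
  (Z=2, W=1, X=0, Y=1) weight 1/144
  (Z=2, W=1, X=0, Y=2) weight 1/48
Group by W:
  weight(W=0) = 1/18
  weight(W=1) = 1/18
Total weight = 1/18 + 1/18 = 1/9
P(W=0 | obs) = 1/18 / 1/9 = 1/2
P(W=1 | obs) = 1/18 / 1/9 = 1/2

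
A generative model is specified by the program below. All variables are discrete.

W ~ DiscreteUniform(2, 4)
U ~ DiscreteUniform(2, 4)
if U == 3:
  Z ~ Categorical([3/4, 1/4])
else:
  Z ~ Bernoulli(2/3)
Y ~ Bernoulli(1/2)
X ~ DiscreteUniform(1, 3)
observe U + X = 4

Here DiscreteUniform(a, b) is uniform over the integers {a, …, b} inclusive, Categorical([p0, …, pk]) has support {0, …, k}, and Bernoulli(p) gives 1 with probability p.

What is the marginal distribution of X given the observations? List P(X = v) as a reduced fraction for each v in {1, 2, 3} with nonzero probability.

P(X=1) = 1/2, P(X=2) = 1/2

Enumerate traces; 24 have nonzero weight after conditioning:
  (W=2, U=2, Z=0, Y=0, X=2) weight 1/162
  (W=2, U=2, Z=0, Y=1, X=2) weight 1/162
  (W=2, U=2, Z=1, Y=0, X=2) weight 1/81
  (W=2, U=2, Z=1, Y=1, X=2) weight 1/81
  (W=2, U=3, Z=0, Y=0, X=1) weight 1/72
  (W=2, U=3, Z=0, Y=1, X=1) weight 1/72
  (W=2, U=3, Z=1, Y=0, X=1) weight 1/216
  (W=2, U=3, Z=1, Y=1, X=1) weight 1/216
  … 16 more
Group by X:
  weight(X=1) = 1/9
  weight(X=2) = 1/9
Total weight = 1/9 + 1/9 = 2/9
P(X=1 | obs) = 1/9 / 2/9 = 1/2
P(X=2 | obs) = 1/9 / 2/9 = 1/2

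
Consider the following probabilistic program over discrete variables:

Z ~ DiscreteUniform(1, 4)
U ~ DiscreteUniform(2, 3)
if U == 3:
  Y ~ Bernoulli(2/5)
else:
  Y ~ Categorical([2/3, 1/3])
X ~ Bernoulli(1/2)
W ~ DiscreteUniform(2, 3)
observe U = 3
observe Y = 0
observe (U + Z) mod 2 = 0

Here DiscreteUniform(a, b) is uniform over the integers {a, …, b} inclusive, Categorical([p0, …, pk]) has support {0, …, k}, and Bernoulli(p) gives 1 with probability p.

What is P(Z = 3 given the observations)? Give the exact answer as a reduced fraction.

P(Z = 3 | obs) = 1/2

Enumerate traces; 8 have nonzero weight after conditioning:
  (Z=1, U=3, Y=0, X=0, W=2) weight 3/160
  (Z=1, U=3, Y=0, X=0, W=3) weight 3/160
  (Z=1, U=3, Y=0, X=1, W=2) weight 3/160
  (Z=1, U=3, Y=0, X=1, W=3) weight 3/160
  (Z=3, U=3, Y=0, X=0, W=2) weight 3/160
  (Z=3, U=3, Y=0, X=0, W=3) weight 3/160
  (Z=3, U=3, Y=0, X=1, W=2) weight 3/160
  (Z=3, U=3, Y=0, X=1, W=3) weight 3/160
Group by Z:
  weight(Z=1) = 3/40
  weight(Z=3) = 3/40
Total weight = 3/40 + 3/40 = 3/20
P(Z=1 | obs) = 3/40 / 3/20 = 1/2
P(Z=3 | obs) = 3/40 / 3/20 = 1/2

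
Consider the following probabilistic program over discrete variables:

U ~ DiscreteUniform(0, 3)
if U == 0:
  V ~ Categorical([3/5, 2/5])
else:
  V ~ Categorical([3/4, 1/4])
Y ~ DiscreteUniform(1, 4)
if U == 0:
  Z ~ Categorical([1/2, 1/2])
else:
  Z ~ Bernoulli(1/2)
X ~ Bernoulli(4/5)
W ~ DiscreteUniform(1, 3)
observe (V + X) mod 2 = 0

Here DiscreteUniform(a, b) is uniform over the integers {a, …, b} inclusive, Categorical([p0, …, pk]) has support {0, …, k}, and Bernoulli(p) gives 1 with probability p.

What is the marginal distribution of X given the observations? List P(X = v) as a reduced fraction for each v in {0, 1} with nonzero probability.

Enumerate traces; 192 have nonzero weight after conditioning:
  (U=0, V=0, Y=1, Z=0, X=0, W=1) weight 1/800
  (U=0, V=0, Y=1, Z=0, X=0, W=2) weight 1/800
  (U=0, V=0, Y=1, Z=0, X=0, W=3) weight 1/800
  (U=0, V=0, Y=1, Z=1, X=0, W=1) weight 1/800
  (U=0, V=0, Y=1, Z=1, X=0, W=2) weight 1/800
  (U=0, V=0, Y=1, Z=1, X=0, W=3) weight 1/800
  (U=0, V=0, Y=2, Z=0, X=0, W=1) weight 1/800
  (U=0, V=0, Y=2, Z=0, X=0, W=2) weight 1/800
  (U=0, V=1, Y=1, Z=0, X=1, W=1) weight 1/300
  … 183 more
Group by X:
  weight(X=0) = 57/400
  weight(X=1) = 23/100
Total weight = 57/400 + 23/100 = 149/400
P(X=0 | obs) = 57/400 / 149/400 = 57/149
P(X=1 | obs) = 23/100 / 149/400 = 92/149

P(X=0) = 57/149, P(X=1) = 92/149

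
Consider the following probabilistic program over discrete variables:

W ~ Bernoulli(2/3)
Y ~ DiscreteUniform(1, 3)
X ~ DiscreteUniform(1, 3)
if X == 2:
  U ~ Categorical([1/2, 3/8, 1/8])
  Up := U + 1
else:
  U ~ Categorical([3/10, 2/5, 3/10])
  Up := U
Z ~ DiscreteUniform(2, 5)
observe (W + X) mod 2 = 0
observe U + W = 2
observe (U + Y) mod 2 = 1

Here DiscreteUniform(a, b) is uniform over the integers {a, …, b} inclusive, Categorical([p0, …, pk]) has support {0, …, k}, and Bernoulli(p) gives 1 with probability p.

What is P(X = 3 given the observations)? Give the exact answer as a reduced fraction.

Enumerate traces; 16 have nonzero weight after conditioning:
  (W=0, Y=1, X=2, U=2, Z=2) weight 1/864
  (W=0, Y=1, X=2, U=2, Z=3) weight 1/864
  (W=0, Y=1, X=2, U=2, Z=4) weight 1/864
  (W=0, Y=1, X=2, U=2, Z=5) weight 1/864
  (W=0, Y=3, X=2, U=2, Z=2) weight 1/864
  (W=0, Y=3, X=2, U=2, Z=3) weight 1/864
  (W=0, Y=3, X=2, U=2, Z=4) weight 1/864
  (W=0, Y=3, X=2, U=2, Z=5) weight 1/864
  (W=1, Y=2, X=1, U=1, Z=2) weight 1/135
  (W=1, Y=2, X=3, U=1, Z=2) weight 1/135
  … 6 more
Group by X:
  weight(X=1) = 4/135
  weight(X=2) = 1/108
  weight(X=3) = 4/135
Total weight = 4/135 + 1/108 + 4/135 = 37/540
P(X=1 | obs) = 4/135 / 37/540 = 16/37
P(X=2 | obs) = 1/108 / 37/540 = 5/37
P(X=3 | obs) = 4/135 / 37/540 = 16/37

P(X = 3 | obs) = 16/37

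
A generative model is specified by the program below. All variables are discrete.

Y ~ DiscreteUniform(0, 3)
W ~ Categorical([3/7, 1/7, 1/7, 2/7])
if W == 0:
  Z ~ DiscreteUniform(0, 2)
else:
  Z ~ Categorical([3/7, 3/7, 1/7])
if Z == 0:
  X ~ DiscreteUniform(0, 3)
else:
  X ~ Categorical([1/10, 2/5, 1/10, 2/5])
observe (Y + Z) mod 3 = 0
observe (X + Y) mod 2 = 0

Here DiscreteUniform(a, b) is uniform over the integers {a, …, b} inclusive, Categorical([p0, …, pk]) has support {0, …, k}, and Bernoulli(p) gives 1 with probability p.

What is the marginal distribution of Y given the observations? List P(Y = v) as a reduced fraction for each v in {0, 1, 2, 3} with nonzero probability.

Enumerate traces; 32 have nonzero weight after conditioning:
  (Y=0, W=0, Z=0, X=0) weight 1/112
  (Y=0, W=0, Z=0, X=2) weight 1/112
  (Y=0, W=1, Z=0, X=0) weight 3/784
  (Y=0, W=1, Z=0, X=2) weight 3/784
  (Y=0, W=2, Z=0, X=0) weight 3/784
  (Y=0, W=2, Z=0, X=2) weight 3/784
  (Y=0, W=3, Z=0, X=0) weight 3/392
  (Y=0, W=3, Z=0, X=2) weight 3/392
  (Y=1, W=0, Z=2, X=1) weight 1/70
  (Y=2, W=0, Z=1, X=0) weight 1/280
  … 22 more
Group by Y:
  weight(Y=0) = 19/392
  weight(Y=1) = 11/245
  weight(Y=2) = 19/980
  weight(Y=3) = 19/392
Total weight = 19/392 + 11/245 + 19/980 + 19/392 = 79/490
P(Y=0 | obs) = 19/392 / 79/490 = 95/316
P(Y=1 | obs) = 11/245 / 79/490 = 22/79
P(Y=2 | obs) = 19/980 / 79/490 = 19/158
P(Y=3 | obs) = 19/392 / 79/490 = 95/316

P(Y=0) = 95/316, P(Y=1) = 22/79, P(Y=2) = 19/158, P(Y=3) = 95/316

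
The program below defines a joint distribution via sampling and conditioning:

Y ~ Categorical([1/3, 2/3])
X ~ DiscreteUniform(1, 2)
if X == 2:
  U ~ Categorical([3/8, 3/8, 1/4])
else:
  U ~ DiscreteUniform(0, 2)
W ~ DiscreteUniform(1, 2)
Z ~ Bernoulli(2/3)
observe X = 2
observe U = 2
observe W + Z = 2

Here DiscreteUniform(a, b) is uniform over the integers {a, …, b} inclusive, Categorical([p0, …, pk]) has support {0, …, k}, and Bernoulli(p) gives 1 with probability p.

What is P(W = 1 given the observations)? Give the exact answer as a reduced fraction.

Enumerate traces; 4 have nonzero weight after conditioning:
  (Y=0, X=2, U=2, W=1, Z=1) weight 1/72
  (Y=0, X=2, U=2, W=2, Z=0) weight 1/144
  (Y=1, X=2, U=2, W=1, Z=1) weight 1/36
  (Y=1, X=2, U=2, W=2, Z=0) weight 1/72
Group by W:
  weight(W=1) = 1/24
  weight(W=2) = 1/48
Total weight = 1/24 + 1/48 = 1/16
P(W=1 | obs) = 1/24 / 1/16 = 2/3
P(W=2 | obs) = 1/48 / 1/16 = 1/3

P(W = 1 | obs) = 2/3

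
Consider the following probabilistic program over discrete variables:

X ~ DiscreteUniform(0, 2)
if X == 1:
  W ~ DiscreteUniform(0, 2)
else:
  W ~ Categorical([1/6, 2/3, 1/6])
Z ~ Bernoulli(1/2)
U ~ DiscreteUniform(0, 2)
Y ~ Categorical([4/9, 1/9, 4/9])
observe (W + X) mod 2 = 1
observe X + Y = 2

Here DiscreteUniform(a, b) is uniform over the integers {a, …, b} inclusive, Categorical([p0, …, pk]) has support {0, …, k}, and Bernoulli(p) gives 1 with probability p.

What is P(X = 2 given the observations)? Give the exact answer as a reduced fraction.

Enumerate traces; 24 have nonzero weight after conditioning:
  (X=0, W=1, Z=0, U=0, Y=2) weight 4/243
  (X=0, W=1, Z=0, U=1, Y=2) weight 4/243
  (X=0, W=1, Z=0, U=2, Y=2) weight 4/243
  (X=0, W=1, Z=1, U=0, Y=2) weight 4/243
  (X=0, W=1, Z=1, U=1, Y=2) weight 4/243
  (X=0, W=1, Z=1, U=2, Y=2) weight 4/243
  (X=1, W=0, Z=0, U=0, Y=1) weight 1/486
  (X=1, W=0, Z=0, U=1, Y=1) weight 1/486
  (X=2, W=1, Z=0, U=0, Y=0) weight 4/243
  … 15 more
Group by X:
  weight(X=0) = 8/81
  weight(X=1) = 2/81
  weight(X=2) = 8/81
Total weight = 8/81 + 2/81 + 8/81 = 2/9
P(X=0 | obs) = 8/81 / 2/9 = 4/9
P(X=1 | obs) = 2/81 / 2/9 = 1/9
P(X=2 | obs) = 8/81 / 2/9 = 4/9

P(X = 2 | obs) = 4/9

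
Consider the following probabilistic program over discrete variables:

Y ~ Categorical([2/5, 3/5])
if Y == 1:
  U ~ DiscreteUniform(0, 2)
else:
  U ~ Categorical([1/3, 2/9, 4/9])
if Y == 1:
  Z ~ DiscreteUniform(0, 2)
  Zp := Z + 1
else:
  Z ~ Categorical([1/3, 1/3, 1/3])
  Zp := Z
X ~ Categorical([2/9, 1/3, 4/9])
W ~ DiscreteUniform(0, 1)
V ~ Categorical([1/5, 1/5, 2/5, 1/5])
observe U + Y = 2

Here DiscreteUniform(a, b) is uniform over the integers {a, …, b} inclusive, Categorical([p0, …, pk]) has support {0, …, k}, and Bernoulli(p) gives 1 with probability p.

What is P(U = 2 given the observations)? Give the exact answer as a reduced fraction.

Enumerate traces; 144 have nonzero weight after conditioning:
  (Y=0, U=2, Z=0, X=0, W=0, V=0) weight 8/6075
  (Y=0, U=2, Z=0, X=0, W=0, V=1) weight 8/6075
  (Y=0, U=2, Z=0, X=0, W=0, V=2) weight 16/6075
  (Y=0, U=2, Z=0, X=0, W=0, V=3) weight 8/6075
  (Y=0, U=2, Z=0, X=0, W=1, V=0) weight 8/6075
  (Y=0, U=2, Z=0, X=0, W=1, V=1) weight 8/6075
  (Y=0, U=2, Z=0, X=0, W=1, V=2) weight 16/6075
  (Y=0, U=2, Z=0, X=0, W=1, V=3) weight 8/6075
  (Y=1, U=1, Z=0, X=0, W=0, V=0) weight 1/675
  … 135 more
Group by U:
  weight(U=1) = 1/5
  weight(U=2) = 8/45
Total weight = 1/5 + 8/45 = 17/45
P(U=1 | obs) = 1/5 / 17/45 = 9/17
P(U=2 | obs) = 8/45 / 17/45 = 8/17

P(U = 2 | obs) = 8/17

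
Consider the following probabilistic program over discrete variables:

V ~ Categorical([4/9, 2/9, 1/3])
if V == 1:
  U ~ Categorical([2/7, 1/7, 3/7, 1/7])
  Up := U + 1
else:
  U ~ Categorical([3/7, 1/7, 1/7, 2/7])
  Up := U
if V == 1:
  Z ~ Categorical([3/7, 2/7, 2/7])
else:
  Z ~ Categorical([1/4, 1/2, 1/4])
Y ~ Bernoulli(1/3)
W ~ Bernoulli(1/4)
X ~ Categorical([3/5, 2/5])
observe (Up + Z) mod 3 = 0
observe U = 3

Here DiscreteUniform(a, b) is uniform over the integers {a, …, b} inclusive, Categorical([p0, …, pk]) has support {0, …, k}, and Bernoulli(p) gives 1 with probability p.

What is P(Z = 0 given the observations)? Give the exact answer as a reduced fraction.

Enumerate traces; 24 have nonzero weight after conditioning:
  (V=0, U=3, Z=0, Y=0, W=0, X=0) weight 1/105
  (V=0, U=3, Z=0, Y=0, W=0, X=1) weight 2/315
  (V=0, U=3, Z=0, Y=0, W=1, X=0) weight 1/315
  (V=0, U=3, Z=0, Y=0, W=1, X=1) weight 2/945
  (V=0, U=3, Z=0, Y=1, W=0, X=0) weight 1/210
  (V=0, U=3, Z=0, Y=1, W=0, X=1) weight 1/315
  (V=0, U=3, Z=0, Y=1, W=1, X=0) weight 1/630
  (V=0, U=3, Z=0, Y=1, W=1, X=1) weight 1/945
  (V=1, U=3, Z=2, Y=0, W=0, X=0) weight 2/735
  … 15 more
Group by Z:
  weight(Z=0) = 1/18
  weight(Z=2) = 4/441
Total weight = 1/18 + 4/441 = 19/294
P(Z=0 | obs) = 1/18 / 19/294 = 49/57
P(Z=2 | obs) = 4/441 / 19/294 = 8/57

P(Z = 0 | obs) = 49/57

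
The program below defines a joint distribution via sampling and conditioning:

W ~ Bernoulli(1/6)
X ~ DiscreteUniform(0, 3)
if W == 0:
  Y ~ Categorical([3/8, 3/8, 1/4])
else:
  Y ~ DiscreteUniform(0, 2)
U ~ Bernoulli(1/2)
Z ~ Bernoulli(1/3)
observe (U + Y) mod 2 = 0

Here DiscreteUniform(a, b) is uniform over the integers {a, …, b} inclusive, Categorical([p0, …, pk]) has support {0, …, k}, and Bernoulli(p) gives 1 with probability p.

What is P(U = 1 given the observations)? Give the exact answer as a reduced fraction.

Enumerate traces; 48 have nonzero weight after conditioning:
  (W=0, X=0, Y=0, U=0, Z=0) weight 5/192
  (W=0, X=0, Y=0, U=0, Z=1) weight 5/384
  (W=0, X=0, Y=1, U=1, Z=0) weight 5/192
  (W=0, X=0, Y=1, U=1, Z=1) weight 5/384
  (W=0, X=0, Y=2, U=0, Z=0) weight 5/288
  (W=0, X=0, Y=2, U=0, Z=1) weight 5/576
  (W=0, X=1, Y=0, U=0, Z=0) weight 5/192
  (W=0, X=1, Y=0, U=0, Z=1) weight 5/384
  … 40 more
Group by U:
  weight(U=0) = 91/288
  weight(U=1) = 53/288
Total weight = 91/288 + 53/288 = 1/2
P(U=0 | obs) = 91/288 / 1/2 = 91/144
P(U=1 | obs) = 53/288 / 1/2 = 53/144

P(U = 1 | obs) = 53/144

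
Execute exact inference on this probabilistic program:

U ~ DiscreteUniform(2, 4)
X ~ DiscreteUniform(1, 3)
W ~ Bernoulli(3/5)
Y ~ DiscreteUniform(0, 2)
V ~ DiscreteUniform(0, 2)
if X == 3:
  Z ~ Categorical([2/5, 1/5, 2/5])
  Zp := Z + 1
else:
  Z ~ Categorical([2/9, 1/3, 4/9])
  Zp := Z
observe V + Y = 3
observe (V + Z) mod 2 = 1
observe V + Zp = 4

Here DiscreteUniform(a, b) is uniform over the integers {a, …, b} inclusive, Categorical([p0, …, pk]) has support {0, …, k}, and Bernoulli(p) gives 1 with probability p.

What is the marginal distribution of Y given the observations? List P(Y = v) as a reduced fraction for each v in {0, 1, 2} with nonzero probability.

P(Y=1) = 1/3, P(Y=2) = 2/3

Enumerate traces; 12 have nonzero weight after conditioning:
  (U=2, X=3, W=0, Y=1, V=2, Z=1) weight 2/2025
  (U=2, X=3, W=0, Y=2, V=1, Z=2) weight 4/2025
  (U=2, X=3, W=1, Y=1, V=2, Z=1) weight 1/675
  (U=2, X=3, W=1, Y=2, V=1, Z=2) weight 2/675
  (U=3, X=3, W=0, Y=1, V=2, Z=1) weight 2/2025
  (U=3, X=3, W=0, Y=2, V=1, Z=2) weight 4/2025
  (U=3, X=3, W=1, Y=1, V=2, Z=1) weight 1/675
  (U=3, X=3, W=1, Y=2, V=1, Z=2) weight 2/675
  … 4 more
Group by Y:
  weight(Y=1) = 1/135
  weight(Y=2) = 2/135
Total weight = 1/135 + 2/135 = 1/45
P(Y=1 | obs) = 1/135 / 1/45 = 1/3
P(Y=2 | obs) = 2/135 / 1/45 = 2/3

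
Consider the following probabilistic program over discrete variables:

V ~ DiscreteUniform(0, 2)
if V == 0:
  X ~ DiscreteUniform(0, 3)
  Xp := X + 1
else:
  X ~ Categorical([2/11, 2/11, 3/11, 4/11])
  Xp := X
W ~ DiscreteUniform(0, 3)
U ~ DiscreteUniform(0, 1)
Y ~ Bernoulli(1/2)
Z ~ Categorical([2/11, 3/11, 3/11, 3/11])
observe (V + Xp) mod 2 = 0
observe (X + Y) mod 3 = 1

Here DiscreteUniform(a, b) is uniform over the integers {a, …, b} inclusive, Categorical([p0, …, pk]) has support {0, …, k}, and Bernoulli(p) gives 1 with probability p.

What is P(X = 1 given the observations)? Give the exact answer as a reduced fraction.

P(X = 1 | obs) = 19/54

Enumerate traces; 160 have nonzero weight after conditioning:
  (V=0, X=1, W=0, U=0, Y=0, Z=0) weight 1/1056
  (V=0, X=1, W=0, U=0, Y=0, Z=1) weight 1/704
  (V=0, X=1, W=0, U=0, Y=0, Z=2) weight 1/704
  (V=0, X=1, W=0, U=0, Y=0, Z=3) weight 1/704
  (V=0, X=1, W=0, U=1, Y=0, Z=0) weight 1/1056
  (V=0, X=1, W=0, U=1, Y=0, Z=1) weight 1/704
  (V=0, X=1, W=0, U=1, Y=0, Z=2) weight 1/704
  (V=0, X=1, W=0, U=1, Y=0, Z=3) weight 1/704
  (V=0, X=3, W=0, U=0, Y=1, Z=0) weight 1/1056
  (V=2, X=0, W=0, U=0, Y=1, Z=0) weight 1/1452
  … 150 more
Group by X:
  weight(X=0) = 1/33
  weight(X=1) = 19/264
  weight(X=3) = 9/88
Total weight = 1/33 + 19/264 + 9/88 = 9/44
P(X=0 | obs) = 1/33 / 9/44 = 4/27
P(X=1 | obs) = 19/264 / 9/44 = 19/54
P(X=3 | obs) = 9/88 / 9/44 = 1/2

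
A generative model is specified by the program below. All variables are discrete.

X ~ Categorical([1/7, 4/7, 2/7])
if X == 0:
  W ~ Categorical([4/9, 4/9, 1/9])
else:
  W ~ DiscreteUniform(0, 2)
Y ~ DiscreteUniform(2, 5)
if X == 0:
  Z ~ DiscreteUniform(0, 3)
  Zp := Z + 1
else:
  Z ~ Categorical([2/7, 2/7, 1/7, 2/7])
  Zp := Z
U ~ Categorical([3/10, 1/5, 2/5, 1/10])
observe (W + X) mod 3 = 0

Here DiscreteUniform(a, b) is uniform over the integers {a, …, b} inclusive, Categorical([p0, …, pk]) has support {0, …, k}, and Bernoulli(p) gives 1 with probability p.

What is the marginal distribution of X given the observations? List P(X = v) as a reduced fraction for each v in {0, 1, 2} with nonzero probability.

Enumerate traces; 192 have nonzero weight after conditioning:
  (X=0, W=0, Y=2, Z=0, U=0) weight 1/840
  (X=0, W=0, Y=2, Z=0, U=1) weight 1/1260
  (X=0, W=0, Y=2, Z=0, U=2) weight 1/630
  (X=0, W=0, Y=2, Z=0, U=3) weight 1/2520
  (X=0, W=0, Y=2, Z=1, U=0) weight 1/840
  (X=0, W=0, Y=2, Z=1, U=1) weight 1/1260
  (X=0, W=0, Y=2, Z=1, U=2) weight 1/630
  (X=0, W=0, Y=2, Z=1, U=3) weight 1/2520
  (X=1, W=2, Y=2, Z=0, U=0) weight 1/245
  (X=2, W=1, Y=2, Z=0, U=0) weight 1/490
  … 182 more
Group by X:
  weight(X=0) = 4/63
  weight(X=1) = 4/21
  weight(X=2) = 2/21
Total weight = 4/63 + 4/21 + 2/21 = 22/63
P(X=0 | obs) = 4/63 / 22/63 = 2/11
P(X=1 | obs) = 4/21 / 22/63 = 6/11
P(X=2 | obs) = 2/21 / 22/63 = 3/11

P(X=0) = 2/11, P(X=1) = 6/11, P(X=2) = 3/11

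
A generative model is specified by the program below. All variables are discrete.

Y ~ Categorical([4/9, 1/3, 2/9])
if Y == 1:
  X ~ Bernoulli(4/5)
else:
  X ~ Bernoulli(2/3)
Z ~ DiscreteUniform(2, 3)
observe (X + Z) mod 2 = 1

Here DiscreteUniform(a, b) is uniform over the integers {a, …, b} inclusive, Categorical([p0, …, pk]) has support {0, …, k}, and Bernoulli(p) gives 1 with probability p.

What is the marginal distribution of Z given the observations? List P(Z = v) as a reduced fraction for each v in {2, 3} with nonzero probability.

Enumerate traces; 6 have nonzero weight after conditioning:
  (Y=0, X=0, Z=3) weight 2/27
  (Y=0, X=1, Z=2) weight 4/27
  (Y=1, X=0, Z=3) weight 1/30
  (Y=1, X=1, Z=2) weight 2/15
  (Y=2, X=0, Z=3) weight 1/27
  (Y=2, X=1, Z=2) weight 2/27
Group by Z:
  weight(Z=2) = 16/45
  weight(Z=3) = 13/90
Total weight = 16/45 + 13/90 = 1/2
P(Z=2 | obs) = 16/45 / 1/2 = 32/45
P(Z=3 | obs) = 13/90 / 1/2 = 13/45

P(Z=2) = 32/45, P(Z=3) = 13/45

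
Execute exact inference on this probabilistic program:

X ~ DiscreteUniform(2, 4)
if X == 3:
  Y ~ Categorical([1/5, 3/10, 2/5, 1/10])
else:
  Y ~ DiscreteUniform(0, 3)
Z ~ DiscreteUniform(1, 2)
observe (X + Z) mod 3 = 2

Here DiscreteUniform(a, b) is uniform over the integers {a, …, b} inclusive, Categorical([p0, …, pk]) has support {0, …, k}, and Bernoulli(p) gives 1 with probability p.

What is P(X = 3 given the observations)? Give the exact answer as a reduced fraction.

Enumerate traces; 8 have nonzero weight after conditioning:
  (X=3, Y=0, Z=2) weight 1/30
  (X=3, Y=1, Z=2) weight 1/20
  (X=3, Y=2, Z=2) weight 1/15
  (X=3, Y=3, Z=2) weight 1/60
  (X=4, Y=0, Z=1) weight 1/24
  (X=4, Y=1, Z=1) weight 1/24
  (X=4, Y=2, Z=1) weight 1/24
  (X=4, Y=3, Z=1) weight 1/24
Group by X:
  weight(X=3) = 1/6
  weight(X=4) = 1/6
Total weight = 1/6 + 1/6 = 1/3
P(X=3 | obs) = 1/6 / 1/3 = 1/2
P(X=4 | obs) = 1/6 / 1/3 = 1/2

P(X = 3 | obs) = 1/2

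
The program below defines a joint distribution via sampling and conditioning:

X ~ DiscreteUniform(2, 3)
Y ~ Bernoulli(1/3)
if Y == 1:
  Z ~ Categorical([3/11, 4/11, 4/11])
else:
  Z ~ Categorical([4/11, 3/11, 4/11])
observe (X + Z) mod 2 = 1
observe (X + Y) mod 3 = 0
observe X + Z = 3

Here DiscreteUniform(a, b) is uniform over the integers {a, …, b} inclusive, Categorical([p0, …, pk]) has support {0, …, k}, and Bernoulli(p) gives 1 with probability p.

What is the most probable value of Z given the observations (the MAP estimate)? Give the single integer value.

argmax_v P(Z = v | obs) = 0

Enumerate traces; 2 have nonzero weight after conditioning:
  (X=2, Y=1, Z=1) weight 2/33
  (X=3, Y=0, Z=0) weight 4/33
Group by Z:
  weight(Z=0) = 4/33
  weight(Z=1) = 2/33
Total weight = 4/33 + 2/33 = 2/11
P(Z=0 | obs) = 4/33 / 2/11 = 2/3
P(Z=1 | obs) = 2/33 / 2/11 = 1/3
argmax = 0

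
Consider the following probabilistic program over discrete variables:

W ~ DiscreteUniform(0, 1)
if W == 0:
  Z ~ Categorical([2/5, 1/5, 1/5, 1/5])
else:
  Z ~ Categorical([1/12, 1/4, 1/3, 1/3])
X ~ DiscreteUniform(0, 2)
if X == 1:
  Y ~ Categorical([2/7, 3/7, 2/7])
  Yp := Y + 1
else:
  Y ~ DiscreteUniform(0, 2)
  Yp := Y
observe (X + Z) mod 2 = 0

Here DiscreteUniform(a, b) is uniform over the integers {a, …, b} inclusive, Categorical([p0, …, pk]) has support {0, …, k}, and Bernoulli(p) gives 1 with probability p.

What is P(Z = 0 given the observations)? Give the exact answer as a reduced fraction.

Enumerate traces; 36 have nonzero weight after conditioning:
  (W=0, Z=0, X=0, Y=0) weight 1/45
  (W=0, Z=0, X=0, Y=1) weight 1/45
  (W=0, Z=0, X=0, Y=2) weight 1/45
  (W=0, Z=0, X=2, Y=0) weight 1/45
  (W=0, Z=0, X=2, Y=1) weight 1/45
  (W=0, Z=0, X=2, Y=2) weight 1/45
  (W=0, Z=1, X=1, Y=0) weight 1/105
  (W=0, Z=1, X=1, Y=1) weight 1/70
  (W=0, Z=2, X=0, Y=0) weight 1/90
  (W=0, Z=3, X=1, Y=0) weight 1/105
  … 26 more
Group by Z:
  weight(Z=0) = 29/180
  weight(Z=1) = 3/40
  weight(Z=2) = 8/45
  weight(Z=3) = 4/45
Total weight = 29/180 + 3/40 + 8/45 + 4/45 = 181/360
P(Z=0 | obs) = 29/180 / 181/360 = 58/181
P(Z=1 | obs) = 3/40 / 181/360 = 27/181
P(Z=2 | obs) = 8/45 / 181/360 = 64/181
P(Z=3 | obs) = 4/45 / 181/360 = 32/181

P(Z = 0 | obs) = 58/181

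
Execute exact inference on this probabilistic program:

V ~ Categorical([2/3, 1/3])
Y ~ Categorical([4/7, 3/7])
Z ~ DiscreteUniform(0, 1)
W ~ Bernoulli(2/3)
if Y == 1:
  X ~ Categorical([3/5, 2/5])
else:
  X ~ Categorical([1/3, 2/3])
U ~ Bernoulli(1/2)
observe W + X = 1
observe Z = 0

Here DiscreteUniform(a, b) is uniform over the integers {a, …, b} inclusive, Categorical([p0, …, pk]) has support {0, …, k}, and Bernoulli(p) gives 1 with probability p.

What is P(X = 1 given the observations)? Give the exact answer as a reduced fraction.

Enumerate traces; 16 have nonzero weight after conditioning:
  (V=0, Y=0, Z=0, W=0, X=1, U=0) weight 4/189
  (V=0, Y=0, Z=0, W=0, X=1, U=1) weight 4/189
  (V=0, Y=0, Z=0, W=1, X=0, U=0) weight 4/189
  (V=0, Y=0, Z=0, W=1, X=0, U=1) weight 4/189
  (V=0, Y=1, Z=0, W=0, X=1, U=0) weight 1/105
  (V=0, Y=1, Z=0, W=0, X=1, U=1) weight 1/105
  (V=0, Y=1, Z=0, W=1, X=0, U=0) weight 1/35
  (V=0, Y=1, Z=0, W=1, X=0, U=1) weight 1/35
  … 8 more
Group by X:
  weight(X=0) = 47/315
  weight(X=1) = 29/315
Total weight = 47/315 + 29/315 = 76/315
P(X=0 | obs) = 47/315 / 76/315 = 47/76
P(X=1 | obs) = 29/315 / 76/315 = 29/76

P(X = 1 | obs) = 29/76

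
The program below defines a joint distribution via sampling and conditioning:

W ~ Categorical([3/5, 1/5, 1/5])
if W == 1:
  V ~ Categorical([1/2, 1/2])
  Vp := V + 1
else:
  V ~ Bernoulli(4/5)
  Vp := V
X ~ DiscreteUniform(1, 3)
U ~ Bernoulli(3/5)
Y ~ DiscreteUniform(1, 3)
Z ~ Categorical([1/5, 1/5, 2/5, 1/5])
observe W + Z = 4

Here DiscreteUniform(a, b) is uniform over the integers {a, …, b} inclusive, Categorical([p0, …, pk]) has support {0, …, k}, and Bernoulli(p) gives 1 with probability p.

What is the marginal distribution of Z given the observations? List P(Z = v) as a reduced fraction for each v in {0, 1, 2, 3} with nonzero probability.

P(Z=2) = 2/3, P(Z=3) = 1/3

Enumerate traces; 72 have nonzero weight after conditioning:
  (W=1, V=0, X=1, U=0, Y=1, Z=3) weight 1/1125
  (W=1, V=0, X=1, U=0, Y=2, Z=3) weight 1/1125
  (W=1, V=0, X=1, U=0, Y=3, Z=3) weight 1/1125
  (W=1, V=0, X=1, U=1, Y=1, Z=3) weight 1/750
  (W=1, V=0, X=1, U=1, Y=2, Z=3) weight 1/750
  (W=1, V=0, X=1, U=1, Y=3, Z=3) weight 1/750
  (W=1, V=0, X=2, U=0, Y=1, Z=3) weight 1/1125
  (W=1, V=0, X=2, U=0, Y=2, Z=3) weight 1/1125
  (W=2, V=0, X=1, U=0, Y=1, Z=2) weight 4/5625
  … 63 more
Group by Z:
  weight(Z=2) = 2/25
  weight(Z=3) = 1/25
Total weight = 2/25 + 1/25 = 3/25
P(Z=2 | obs) = 2/25 / 3/25 = 2/3
P(Z=3 | obs) = 1/25 / 3/25 = 1/3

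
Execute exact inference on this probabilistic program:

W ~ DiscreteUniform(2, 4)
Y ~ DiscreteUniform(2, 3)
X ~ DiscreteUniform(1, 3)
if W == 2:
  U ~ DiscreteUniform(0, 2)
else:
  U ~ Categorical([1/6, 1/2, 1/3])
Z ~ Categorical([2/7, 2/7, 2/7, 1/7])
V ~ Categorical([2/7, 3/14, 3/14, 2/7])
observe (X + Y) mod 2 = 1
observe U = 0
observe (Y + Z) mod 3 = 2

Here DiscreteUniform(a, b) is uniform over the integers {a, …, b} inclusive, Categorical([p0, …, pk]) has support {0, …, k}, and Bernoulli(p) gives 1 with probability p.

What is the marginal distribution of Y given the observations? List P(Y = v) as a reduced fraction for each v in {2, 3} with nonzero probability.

Enumerate traces; 60 have nonzero weight after conditioning:
  (W=2, Y=2, X=1, U=0, Z=0, V=0) weight 2/1323
  (W=2, Y=2, X=1, U=0, Z=0, V=1) weight 1/882
  (W=2, Y=2, X=1, U=0, Z=0, V=2) weight 1/882
  (W=2, Y=2, X=1, U=0, Z=0, V=3) weight 2/1323
  (W=2, Y=2, X=1, U=0, Z=3, V=0) weight 1/1323
  (W=2, Y=2, X=1, U=0, Z=3, V=1) weight 1/1764
  (W=2, Y=2, X=1, U=0, Z=3, V=2) weight 1/1764
  (W=2, Y=2, X=1, U=0, Z=3, V=3) weight 1/1323
  (W=2, Y=3, X=2, U=0, Z=2, V=0) weight 2/1323
  … 51 more
Group by Y:
  weight(Y=2) = 2/63
  weight(Y=3) = 2/189
Total weight = 2/63 + 2/189 = 8/189
P(Y=2 | obs) = 2/63 / 8/189 = 3/4
P(Y=3 | obs) = 2/189 / 8/189 = 1/4

P(Y=2) = 3/4, P(Y=3) = 1/4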